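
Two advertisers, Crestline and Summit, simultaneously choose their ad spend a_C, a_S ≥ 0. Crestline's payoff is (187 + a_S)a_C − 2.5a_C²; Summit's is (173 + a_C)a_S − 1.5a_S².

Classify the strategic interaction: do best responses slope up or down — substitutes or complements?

Expanding Crestline's payoff: 187a_C + a_Sa_C − 2.5a_C².
∂π/∂a_C = 187 + a_S − 5a_C = 0, so a_C = 37.4 + 0.2a_S.
The best-response slope da_C/da_S = 0.2 > 0: the reaction function is upward-sloping, so the choices are strategic complements.

strategic complements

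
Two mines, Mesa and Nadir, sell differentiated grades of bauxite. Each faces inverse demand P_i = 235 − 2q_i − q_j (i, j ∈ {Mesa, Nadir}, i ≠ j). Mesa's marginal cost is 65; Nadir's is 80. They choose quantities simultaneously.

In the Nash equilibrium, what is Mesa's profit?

2450

Mine Mesa's profit: π = q_{Mesa}(235 − 2q_{Mesa} − q_{Nadir}) − 65q_{Mesa}.
∂π/∂q_{Mesa} = 170 − 4q_{Mesa} − q_{Nadir} = 0 ⇒ q_{Mesa} = 42.5 − 0.25q_{Nadir}.
Similarly q_{Nadir} = 38.75 − 0.25q_{Mesa}.
Substituting the second reaction function into the first: q_{Mesa} = 42.5 − 0.25(38.75 − 0.25q_{Mesa}), which gives 0.9375q_{Mesa} = 32.8125 ⇒ q_{Mesa} = 35.
Then q_{Nadir} = 38.75 − 0.25·35 = 30.
P_{Mesa} = 235 − 2·35 − 30 = 135.
Profit = (135 − 65)·35 = 2450.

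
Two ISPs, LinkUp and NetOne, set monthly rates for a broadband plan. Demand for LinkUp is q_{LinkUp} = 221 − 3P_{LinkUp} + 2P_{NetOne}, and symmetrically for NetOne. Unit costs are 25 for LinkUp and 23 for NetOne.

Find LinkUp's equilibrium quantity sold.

LinkUp's profit: π = (P_{LinkUp} − 25)(221 − 3P_{LinkUp} + 2P_{NetOne}).
∂π/∂P_{LinkUp} = 296 − 6P_{LinkUp} + 2P_{NetOne} = 0 ⇒ P_{LinkUp} = 148/3 + (1/3)P_{NetOne}.
Similarly P_{NetOne} = 145/3 + (1/3)P_{LinkUp}.
Plugging P_{NetOne} into LinkUp's best response: P_{LinkUp} = 148/3 + (1/3)(145/3 + (1/3)P_{LinkUp}) ⇒ (8/9)P_{LinkUp} = 589/9, so P_{LinkUp} = 73.625.
Then P_{NetOne} = 145/3 + (1/3)·73.625 = 72.875.
q_{LinkUp} = 221 − 3·73.625 + 2·72.875 = 145.875.

145.875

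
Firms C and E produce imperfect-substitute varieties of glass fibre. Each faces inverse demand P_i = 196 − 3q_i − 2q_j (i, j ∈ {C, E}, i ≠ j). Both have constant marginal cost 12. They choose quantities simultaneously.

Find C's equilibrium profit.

Firm C's profit: π = q_C(196 − 3q_C − 2q_E) − 12q_C.
∂π/∂q_C = 184 − 6q_C − 2q_E = 0 ⇒ q_C = 92/3 − (1/3)q_E.
By symmetry q_E = q_C; substituting into the reaction function, (4/3)q_C = 92/3 and q_C = 23.
P_C = 196 − 3·23 − 2·23 = 81.
Profit = (81 − 12)·23 = 1587.

1587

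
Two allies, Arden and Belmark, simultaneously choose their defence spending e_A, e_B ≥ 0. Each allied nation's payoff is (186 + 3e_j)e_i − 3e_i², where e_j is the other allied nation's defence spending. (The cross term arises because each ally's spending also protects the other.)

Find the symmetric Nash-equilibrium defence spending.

Arden's payoff is (186 + 3e_B)e_A − 3e_A².
∂π/∂e_A = 186 + 3e_B − 6e_A = 0, so e_A = 31 + 0.5e_B.
The game is symmetric, so in equilibrium e_B = e_A: the reaction function gives 0.5e_A = 31, hence e_A = 62.

62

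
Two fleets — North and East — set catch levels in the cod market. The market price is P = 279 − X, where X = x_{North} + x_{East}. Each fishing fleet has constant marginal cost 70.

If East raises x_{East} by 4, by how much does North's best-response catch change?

Fishing fleet North's profit: π = x_{North}(279 − (x_{North} + x_{East})) − 70x_{North}.
∂π/∂x_{North} = 209 − 2x_{North} − x_{East} = 0, so x_{North} = 104.5 − 0.5x_{East}.
The reaction-function slope is −0.5, so a 4-unit rise in x_{East} moves x_{North} by −0.5 × 4 = −2. North's best response falls — the actions are strategic substitutes.

-2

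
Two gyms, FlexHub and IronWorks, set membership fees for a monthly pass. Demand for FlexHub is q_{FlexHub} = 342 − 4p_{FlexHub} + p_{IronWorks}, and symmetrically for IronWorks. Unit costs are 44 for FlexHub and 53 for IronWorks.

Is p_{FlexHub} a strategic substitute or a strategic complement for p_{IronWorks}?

strategic complements

FlexHub's profit: π = (p_{FlexHub} − 44)(342 − 4p_{FlexHub} + p_{IronWorks}).
∂π/∂p_{FlexHub} = 518 − 8p_{FlexHub} + p_{IronWorks} = 0 ⇒ p_{FlexHub} = 64.75 + 0.125p_{IronWorks}.
The best-response slope dp_{FlexHub}/dp_{IronWorks} = 0.125 > 0: the reaction function is upward-sloping, so the choices are strategic complements.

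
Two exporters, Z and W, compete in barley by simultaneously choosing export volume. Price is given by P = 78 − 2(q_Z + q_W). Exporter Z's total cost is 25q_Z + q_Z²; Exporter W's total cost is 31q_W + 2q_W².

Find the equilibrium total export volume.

11.5

Exporter Z's profit: π = q_Z(78 − 2(q_Z + q_W)) − 25q_Z − q_Z².
∂π/∂q_Z = 53 − 6q_Z − 2q_W = 0, so q_Z = 53/6 − (1/3)q_W.
For W: ∂π/∂q_W = 47 − 8q_W − 2q_Z = 0 ⇒ q_W = 5.875 − 0.25q_Z.
Solving the two reaction functions simultaneously: (1 − (−1/3)(−0.25))q_Z = 53/6 − (1/3)·5.875, so (11/12)q_Z = 6.875 and q_Z = 7.5.
Then q_W = 5.875 − 0.25·7.5 = 4.
Total export volume: 7.5 + 4 = 11.5.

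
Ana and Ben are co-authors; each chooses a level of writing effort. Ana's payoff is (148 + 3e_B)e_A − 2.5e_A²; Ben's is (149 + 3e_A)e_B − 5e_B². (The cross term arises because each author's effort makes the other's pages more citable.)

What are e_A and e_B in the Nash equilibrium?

Expanding Ana's payoff: 148e_A + 3e_Be_A − 2.5e_A².
∂π/∂e_A = 148 + 3e_B − 5e_A = 0, so e_A = 29.6 + 0.6e_B.
Likewise for Ben: e_B = 14.9 + 0.3e_A.
Substituting the second reaction function into the first: e_A = 29.6 + 0.6(14.9 + 0.3e_A), which gives 0.82e_A = 38.54 ⇒ e_A = 47.
Then e_B = 14.9 + 0.3·47 = 29.

47, 29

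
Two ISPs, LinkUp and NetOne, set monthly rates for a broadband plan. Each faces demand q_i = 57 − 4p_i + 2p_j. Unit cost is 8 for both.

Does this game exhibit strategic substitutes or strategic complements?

strategic complements

LinkUp's profit: π = (p_{LinkUp} − 8)(57 − 4p_{LinkUp} + 2p_{NetOne}).
∂π/∂p_{LinkUp} = 89 − 8p_{LinkUp} + 2p_{NetOne} = 0 ⇒ p_{LinkUp} = 11.125 + 0.25p_{NetOne}.
The best-response slope dp_{LinkUp}/dp_{NetOne} = 0.25 > 0: the reaction function is upward-sloping, so the choices are strategic complements.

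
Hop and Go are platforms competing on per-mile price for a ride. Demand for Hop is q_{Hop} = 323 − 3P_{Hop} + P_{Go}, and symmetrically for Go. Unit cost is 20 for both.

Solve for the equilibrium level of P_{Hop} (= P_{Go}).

Hop's profit: π = (P_{Hop} − 20)(323 − 3P_{Hop} + P_{Go}).
∂π/∂P_{Hop} = 383 − 6P_{Hop} + P_{Go} = 0 ⇒ P_{Hop} = 383/6 + (1/6)P_{Go}.
The game is symmetric, so in equilibrium P_{Go} = P_{Hop}: the reaction function gives (5/6)P_{Hop} = 383/6, hence P_{Hop} = 76.6.

76.6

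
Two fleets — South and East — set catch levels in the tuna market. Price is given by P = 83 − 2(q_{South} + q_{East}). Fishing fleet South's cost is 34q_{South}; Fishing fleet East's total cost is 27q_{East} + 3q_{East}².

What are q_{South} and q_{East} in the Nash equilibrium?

10.5, 3.5

Fishing fleet South's profit: π = q_{South}(83 − 2(q_{South} + q_{East})) − 34q_{South}.
∂π/∂q_{South} = 49 − 4q_{South} − 2q_{East} = 0, so q_{South} = 12.25 − 0.5q_{East}.
For East: ∂π/∂q_{East} = 56 − 10q_{East} − 2q_{South} = 0 ⇒ q_{East} = 5.6 − 0.2q_{South}.
Substituting the second reaction function into the first: q_{South} = 12.25 − 0.5(5.6 − 0.2q_{South}), which gives 0.9q_{South} = 9.45 ⇒ q_{South} = 10.5.
Then q_{East} = 5.6 − 0.2·10.5 = 3.5.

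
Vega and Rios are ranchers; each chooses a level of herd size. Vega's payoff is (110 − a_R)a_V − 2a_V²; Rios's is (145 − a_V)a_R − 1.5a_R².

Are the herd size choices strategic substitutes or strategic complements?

Expanding Vega's payoff: 110a_V − a_Ra_V − 2a_V².
∂π/∂a_V = 110 − a_R − 4a_V = 0, so a_V = 27.5 − 0.25a_R.
The best-response slope da_V/da_R = −0.25 < 0: the reaction function is downward-sloping, so the choices are strategic substitutes.

strategic substitutes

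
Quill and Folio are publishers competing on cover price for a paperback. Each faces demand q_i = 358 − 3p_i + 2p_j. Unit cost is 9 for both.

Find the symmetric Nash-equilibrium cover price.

96.25

Quill's profit: π = (p_{Quill} − 9)(358 − 3p_{Quill} + 2p_{Folio}).
∂π/∂p_{Quill} = 385 − 6p_{Quill} + 2p_{Folio} = 0 ⇒ p_{Quill} = 385/6 + (1/3)p_{Folio}.
By symmetry p_{Folio} = p_{Quill}; substituting into the reaction function, (2/3)p_{Quill} = 385/6 and p_{Quill} = 96.25.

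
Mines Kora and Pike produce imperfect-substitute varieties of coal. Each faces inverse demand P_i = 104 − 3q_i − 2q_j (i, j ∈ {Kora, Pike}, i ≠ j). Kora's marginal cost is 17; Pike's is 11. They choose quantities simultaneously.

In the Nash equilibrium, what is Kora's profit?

330.75

Mine Kora's profit: π = q_{Kora}(104 − 3q_{Kora} − 2q_{Pike}) − 17q_{Kora}.
∂π/∂q_{Kora} = 87 − 6q_{Kora} − 2q_{Pike} = 0 ⇒ q_{Kora} = 14.5 − (1/3)q_{Pike}.
Similarly q_{Pike} = 15.5 − (1/3)q_{Kora}.
Substituting the second reaction function into the first: q_{Kora} = 14.5 − (1/3)(15.5 − (1/3)q_{Kora}), which gives (8/9)q_{Kora} = 28/3 ⇒ q_{Kora} = 10.5.
Then q_{Pike} = 15.5 − (1/3)·10.5 = 12.
P_{Kora} = 104 − 3·10.5 − 2·12 = 48.5.
Profit = (48.5 − 17)·10.5 = 330.75.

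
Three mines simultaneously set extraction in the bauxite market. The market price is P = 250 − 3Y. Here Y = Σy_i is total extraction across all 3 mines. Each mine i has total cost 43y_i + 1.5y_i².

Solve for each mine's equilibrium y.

13.8

A representative mine's profit is π_i = y_i(250 − 3Y) − 43y_i − 1.5y_i², with Y = y_i + Σ_{j≠i} y_j.
First-order condition: 207 − 9y_i − 3Σ_{j≠i} y_j = 0.
With identical mines, set every y_j = y: then 207 − 9y − 6y = 0, i.e. y = 207/15 = 13.8.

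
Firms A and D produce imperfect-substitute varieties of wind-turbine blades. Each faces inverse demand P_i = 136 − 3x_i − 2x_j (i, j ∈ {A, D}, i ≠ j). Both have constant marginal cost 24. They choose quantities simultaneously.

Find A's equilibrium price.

66

Firm A's profit: π = x_A(136 − 3x_A − 2x_D) − 24x_A.
∂π/∂x_A = 112 − 6x_A − 2x_D = 0 ⇒ x_A = 56/3 − (1/3)x_D.
Setting x_A = x_D in the reaction function: x_A = 56/3 − (1/3)x_A, so x_A = (56/3) / (4/3) = 14.
P_A = 136 − 3·14 − 2·14 = 66.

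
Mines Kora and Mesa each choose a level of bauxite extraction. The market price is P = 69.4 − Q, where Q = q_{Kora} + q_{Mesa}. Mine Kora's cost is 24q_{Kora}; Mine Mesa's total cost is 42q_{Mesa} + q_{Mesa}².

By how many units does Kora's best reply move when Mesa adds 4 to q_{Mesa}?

Mine Kora's profit: π = q_{Kora}(69.4 − (q_{Kora} + q_{Mesa})) − 24q_{Kora}.
∂π/∂q_{Kora} = 45.4 − 2q_{Kora} − q_{Mesa} = 0, so q_{Kora} = 22.7 − 0.5q_{Mesa}.
The reaction-function slope is −0.5, so a 4-unit rise in q_{Mesa} moves q_{Kora} by −0.5 × 4 = −2. Kora's best response falls — the actions are strategic substitutes.

-2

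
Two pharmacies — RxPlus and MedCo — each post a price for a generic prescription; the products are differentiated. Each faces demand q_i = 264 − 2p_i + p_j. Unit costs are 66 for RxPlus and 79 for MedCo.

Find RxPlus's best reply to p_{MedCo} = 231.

156.75

RxPlus's profit: π = (p_{RxPlus} − 66)(264 − 2p_{RxPlus} + p_{MedCo}).
∂π/∂p_{RxPlus} = 396 − 4p_{RxPlus} + p_{MedCo} = 0 ⇒ p_{RxPlus} = 99 + 0.25p_{MedCo}.
At p_{MedCo} = 231: p_{RxPlus} = 99 + 0.25·231 = 156.75.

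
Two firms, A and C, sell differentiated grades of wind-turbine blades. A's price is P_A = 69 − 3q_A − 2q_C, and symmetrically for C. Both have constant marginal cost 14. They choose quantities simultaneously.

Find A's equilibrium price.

Firm A's profit: π = q_A(69 − 3q_A − 2q_C) − 14q_A.
∂π/∂q_A = 55 − 6q_A − 2q_C = 0 ⇒ q_A = 55/6 − (1/3)q_C.
Setting q_A = q_C in the reaction function: q_A = 55/6 − (1/3)q_A, so q_A = (55/6) / (4/3) = 6.875.
P_A = 69 − 3·6.875 − 2·6.875 = 34.625.

34.625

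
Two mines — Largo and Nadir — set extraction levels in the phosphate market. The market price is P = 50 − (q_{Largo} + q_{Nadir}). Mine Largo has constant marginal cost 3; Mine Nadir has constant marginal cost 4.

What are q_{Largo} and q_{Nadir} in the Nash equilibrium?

Mine Largo's profit: π = q_{Largo}(50 − (q_{Largo} + q_{Nadir})) − 3q_{Largo}.
∂π/∂q_{Largo} = 47 − 2q_{Largo} − q_{Nadir} = 0, so q_{Largo} = 23.5 − 0.5q_{Nadir}.
By the same steps for Nadir: q_{Nadir} = 23 − 0.5q_{Largo}.
Plugging q_{Nadir} into Largo's best response: q_{Largo} = 23.5 − 0.5(23 − 0.5q_{Largo}) ⇒ 0.75q_{Largo} = 12, so q_{Largo} = 16.
Then q_{Nadir} = 23 − 0.5·16 = 15.

16, 15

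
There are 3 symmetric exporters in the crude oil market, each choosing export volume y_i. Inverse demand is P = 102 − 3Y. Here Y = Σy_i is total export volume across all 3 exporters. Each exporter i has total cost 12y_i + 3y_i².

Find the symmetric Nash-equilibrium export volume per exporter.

A representative exporter's profit is π_i = y_i(102 − 3Y) − 12y_i − 3y_i², with Y = y_i + Σ_{j≠i} y_j.
First-order condition: 90 − 12y_i − 3Σ_{j≠i} y_j = 0.
With identical exporters, set every y_j = y: then 90 − 12y − 6y = 0, i.e. y = 90/18 = 5.

5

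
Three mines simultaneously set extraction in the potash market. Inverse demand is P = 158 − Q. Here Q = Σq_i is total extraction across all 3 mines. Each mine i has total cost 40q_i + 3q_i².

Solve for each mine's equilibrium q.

A representative mine's profit is π_i = q_i(158 − Q) − 40q_i − 3q_i², with Q = q_i + Σ_{j≠i} q_j.
First-order condition: 118 − 8q_i − Σ_{j≠i} q_j = 0.
Imposing symmetry (q_j = q for all j) turns Σ_{j≠i} q_j into 2q, so 118 = 10q and q = 11.8.

11.8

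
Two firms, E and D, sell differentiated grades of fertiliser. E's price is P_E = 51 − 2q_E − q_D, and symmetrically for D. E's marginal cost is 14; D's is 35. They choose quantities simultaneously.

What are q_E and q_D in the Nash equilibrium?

8.8, 1.8

Firm E's profit: π = q_E(51 − 2q_E − q_D) − 14q_E.
∂π/∂q_E = 37 − 4q_E − q_D = 0 ⇒ q_E = 9.25 − 0.25q_D.
Similarly q_D = 4 − 0.25q_E.
Substituting the second reaction function into the first: q_E = 9.25 − 0.25(4 − 0.25q_E), which gives 0.9375q_E = 8.25 ⇒ q_E = 8.8.
Then q_D = 4 − 0.25·8.8 = 1.8.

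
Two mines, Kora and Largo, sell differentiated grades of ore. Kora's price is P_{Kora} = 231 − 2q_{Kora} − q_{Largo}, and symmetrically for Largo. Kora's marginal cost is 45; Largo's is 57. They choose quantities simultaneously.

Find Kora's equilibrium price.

Mine Kora's profit: π = q_{Kora}(231 − 2q_{Kora} − q_{Largo}) − 45q_{Kora}.
∂π/∂q_{Kora} = 186 − 4q_{Kora} − q_{Largo} = 0 ⇒ q_{Kora} = 46.5 − 0.25q_{Largo}.
Similarly q_{Largo} = 43.5 − 0.25q_{Kora}.
Substituting the second reaction function into the first: q_{Kora} = 46.5 − 0.25(43.5 − 0.25q_{Kora}), which gives 0.9375q_{Kora} = 35.625 ⇒ q_{Kora} = 38.
Then q_{Largo} = 43.5 − 0.25·38 = 34.
P_{Kora} = 231 − 2·38 − 34 = 121.

121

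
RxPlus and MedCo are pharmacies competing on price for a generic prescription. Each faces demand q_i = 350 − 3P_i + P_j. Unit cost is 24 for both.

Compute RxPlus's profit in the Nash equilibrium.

RxPlus's profit: π = (P_{RxPlus} − 24)(350 − 3P_{RxPlus} + P_{MedCo}).
∂π/∂P_{RxPlus} = 422 − 6P_{RxPlus} + P_{MedCo} = 0 ⇒ P_{RxPlus} = 211/3 + (1/6)P_{MedCo}.
The game is symmetric, so in equilibrium P_{MedCo} = P_{RxPlus}: the reaction function gives (5/6)P_{RxPlus} = 211/3, hence P_{RxPlus} = 84.4.
q_{RxPlus} = 350 − 3·84.4 + 84.4 = 181.2.
Profit = (84.4 − 24)·181.2 = 10944.48.

10944.48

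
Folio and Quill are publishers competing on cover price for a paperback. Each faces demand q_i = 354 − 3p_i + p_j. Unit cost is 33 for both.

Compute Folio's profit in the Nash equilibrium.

Folio's profit: π = (p_{Folio} − 33)(354 − 3p_{Folio} + p_{Quill}).
∂π/∂p_{Folio} = 453 − 6p_{Folio} + p_{Quill} = 0 ⇒ p_{Folio} = 75.5 + (1/6)p_{Quill}.
Setting p_{Folio} = p_{Quill} in the reaction function: p_{Folio} = 75.5 + (1/6)p_{Folio}, so p_{Folio} = 75.5 / (5/6) = 90.6.
q_{Folio} = 354 − 3·90.6 + 90.6 = 172.8.
Profit = (90.6 − 33)·172.8 = 9953.28.

9953.28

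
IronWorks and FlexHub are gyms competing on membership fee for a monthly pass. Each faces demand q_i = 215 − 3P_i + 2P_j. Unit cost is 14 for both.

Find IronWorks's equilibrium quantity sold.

IronWorks's profit: π = (P_{IronWorks} − 14)(215 − 3P_{IronWorks} + 2P_{FlexHub}).
∂π/∂P_{IronWorks} = 257 − 6P_{IronWorks} + 2P_{FlexHub} = 0 ⇒ P_{IronWorks} = 257/6 + (1/3)P_{FlexHub}.
The game is symmetric, so in equilibrium P_{FlexHub} = P_{IronWorks}: the reaction function gives (2/3)P_{IronWorks} = 257/6, hence P_{IronWorks} = 64.25.
q_{IronWorks} = 215 − 3·64.25 + 2·64.25 = 150.75.

150.75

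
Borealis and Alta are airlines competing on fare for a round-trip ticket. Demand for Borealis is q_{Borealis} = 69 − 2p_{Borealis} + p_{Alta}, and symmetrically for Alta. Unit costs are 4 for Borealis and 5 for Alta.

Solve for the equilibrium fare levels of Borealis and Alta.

25.8, 26.2

Borealis's profit: π = (p_{Borealis} − 4)(69 − 2p_{Borealis} + p_{Alta}).
∂π/∂p_{Borealis} = 77 − 4p_{Borealis} + p_{Alta} = 0 ⇒ p_{Borealis} = 19.25 + 0.25p_{Alta}.
Similarly p_{Alta} = 19.75 + 0.25p_{Borealis}.
Substituting the second reaction function into the first: p_{Borealis} = 19.25 + 0.25(19.75 + 0.25p_{Borealis}), which gives 0.9375p_{Borealis} = 24.1875 ⇒ p_{Borealis} = 25.8.
Then p_{Alta} = 19.75 + 0.25·25.8 = 26.2.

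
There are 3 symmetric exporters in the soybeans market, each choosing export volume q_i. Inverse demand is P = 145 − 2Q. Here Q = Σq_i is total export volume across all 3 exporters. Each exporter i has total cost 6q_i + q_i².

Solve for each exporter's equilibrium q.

A representative exporter's profit is π_i = q_i(145 − 2Q) − 6q_i − q_i², with Q = q_i + Σ_{j≠i} q_j.
First-order condition: 139 − 6q_i − 2Σ_{j≠i} q_j = 0.
In a symmetric equilibrium every exporter chooses the same q, so Σ_{j≠i} q_j = 2q. The condition becomes 139 − 10q = 0, giving q = 139/10 = 13.9.

13.9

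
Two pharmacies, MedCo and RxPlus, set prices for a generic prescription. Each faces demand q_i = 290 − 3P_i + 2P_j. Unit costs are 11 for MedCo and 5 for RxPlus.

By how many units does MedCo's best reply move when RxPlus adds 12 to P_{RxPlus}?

MedCo's profit: π = (P_{MedCo} − 11)(290 − 3P_{MedCo} + 2P_{RxPlus}).
∂π/∂P_{MedCo} = 323 − 6P_{MedCo} + 2P_{RxPlus} = 0 ⇒ P_{MedCo} = 323/6 + (1/3)P_{RxPlus}.
The reaction-function slope is 1/3, so a 12-unit rise in P_{RxPlus} moves P_{MedCo} by 1/3 × 12 = 4. MedCo's best response rises — the actions are strategic complements.

4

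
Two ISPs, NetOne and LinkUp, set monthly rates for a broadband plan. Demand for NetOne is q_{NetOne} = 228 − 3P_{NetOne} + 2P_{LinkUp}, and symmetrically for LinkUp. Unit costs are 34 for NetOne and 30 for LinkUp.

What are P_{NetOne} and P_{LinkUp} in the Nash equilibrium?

NetOne's profit: π = (P_{NetOne} − 34)(228 − 3P_{NetOne} + 2P_{LinkUp}).
∂π/∂P_{NetOne} = 330 − 6P_{NetOne} + 2P_{LinkUp} = 0 ⇒ P_{NetOne} = 55 + (1/3)P_{LinkUp}.
Similarly P_{LinkUp} = 53 + (1/3)P_{NetOne}.
Substituting the second reaction function into the first: P_{NetOne} = 55 + (1/3)(53 + (1/3)P_{NetOne}), which gives (8/9)P_{NetOne} = 218/3 ⇒ P_{NetOne} = 81.75.
Then P_{LinkUp} = 53 + (1/3)·81.75 = 80.25.

81.75, 80.25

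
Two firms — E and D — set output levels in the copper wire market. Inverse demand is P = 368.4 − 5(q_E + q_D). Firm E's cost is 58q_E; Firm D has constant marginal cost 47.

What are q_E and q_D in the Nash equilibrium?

Firm E's profit: π = q_E(368.4 − 5(q_E + q_D)) − 58q_E.
∂π/∂q_E = 310.4 − 10q_E − 5q_D = 0, so q_E = 31.04 − 0.5q_D.
By the same steps for D: q_D = 32.14 − 0.5q_E.
Solving the two reaction functions simultaneously: (1 − (−0.5)(−0.5))q_E = 31.04 − 0.5·32.14, so 0.75q_E = 14.97 and q_E = 19.96.
Then q_D = 32.14 − 0.5·19.96 = 22.16.

19.96, 22.16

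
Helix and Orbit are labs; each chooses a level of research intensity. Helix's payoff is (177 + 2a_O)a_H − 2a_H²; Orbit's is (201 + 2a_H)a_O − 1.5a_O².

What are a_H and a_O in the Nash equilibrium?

Expanding Helix's payoff: 177a_H + 2a_Oa_H − 2a_H².
∂π/∂a_H = 177 + 2a_O − 4a_H = 0, so a_H = 44.25 + 0.5a_O.
Likewise for Orbit: a_O = 67 + (2/3)a_H.
Solving the two reaction functions simultaneously: (1 − (0.5)(2/3))a_H = 44.25 + 0.5·67, so (2/3)a_H = 77.75 and a_H = 116.625.
Then a_O = 67 + (2/3)·116.625 = 144.75.

116.625, 144.75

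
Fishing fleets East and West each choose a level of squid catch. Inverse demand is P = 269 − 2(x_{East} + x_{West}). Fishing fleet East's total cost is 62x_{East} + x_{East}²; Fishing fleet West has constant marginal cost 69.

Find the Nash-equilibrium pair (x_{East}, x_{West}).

21.4, 39.3

Fishing fleet East's profit: π = x_{East}(269 − 2(x_{East} + x_{West})) − 62x_{East} − x_{East}².
∂π/∂x_{East} = 207 − 6x_{East} − 2x_{West} = 0, so x_{East} = 34.5 − (1/3)x_{West}.
For West: ∂π/∂x_{West} = 200 − 4x_{West} − 2x_{East} = 0 ⇒ x_{West} = 50 − 0.5x_{East}.
Substituting the second reaction function into the first: x_{East} = 34.5 − (1/3)(50 − 0.5x_{East}), which gives (5/6)x_{East} = 107/6 ⇒ x_{East} = 21.4.
Then x_{West} = 50 − 0.5·21.4 = 39.3.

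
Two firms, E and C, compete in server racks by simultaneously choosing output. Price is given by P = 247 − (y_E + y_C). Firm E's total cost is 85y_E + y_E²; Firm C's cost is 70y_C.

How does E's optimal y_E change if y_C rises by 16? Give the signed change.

Firm E's profit: π = y_E(247 − (y_E + y_C)) − 85y_E − y_E².
∂π/∂y_E = 162 − 4y_E − y_C = 0, so y_E = 40.5 − 0.25y_C.
The reaction-function slope is −0.25, so a 16-unit rise in y_C moves y_E by −0.25 × 16 = −4. E's best response falls — the actions are strategic substitutes.

-4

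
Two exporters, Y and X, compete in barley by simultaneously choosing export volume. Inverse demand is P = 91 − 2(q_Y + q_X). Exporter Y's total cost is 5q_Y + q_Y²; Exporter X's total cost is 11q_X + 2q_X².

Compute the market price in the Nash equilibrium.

53

Exporter Y's profit: π = q_Y(91 − 2(q_Y + q_X)) − 5q_Y − q_Y².
∂π/∂q_Y = 86 − 6q_Y − 2q_X = 0, so q_Y = 43/3 − (1/3)q_X.
For X: ∂π/∂q_X = 80 − 8q_X − 2q_Y = 0 ⇒ q_X = 10 − 0.25q_Y.
Plugging q_X into Y's best response: q_Y = 43/3 − (1/3)(10 − 0.25q_Y) ⇒ (11/12)q_Y = 11, so q_Y = 12.
Then q_X = 10 − 0.25·12 = 7.
Equilibrium price: P = 91 − 2·19 = 53.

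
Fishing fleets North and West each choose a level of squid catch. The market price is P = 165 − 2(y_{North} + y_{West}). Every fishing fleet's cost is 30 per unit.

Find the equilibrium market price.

Fishing fleet North's profit: π = y_{North}(165 − 2(y_{North} + y_{West})) − 30y_{North}.
∂π/∂y_{North} = 135 − 4y_{North} − 2y_{West} = 0, so y_{North} = 33.75 − 0.5y_{West}.
Setting y_{North} = y_{West} in the reaction function: y_{North} = 33.75 − 0.5y_{North}, so y_{North} = 33.75 / 1.5 = 22.5.
Equilibrium price: P = 165 − 2·45 = 75.

75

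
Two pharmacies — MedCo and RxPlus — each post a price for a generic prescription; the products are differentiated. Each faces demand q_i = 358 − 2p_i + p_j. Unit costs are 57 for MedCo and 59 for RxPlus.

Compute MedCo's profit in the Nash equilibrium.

MedCo's profit: π = (p_{MedCo} − 57)(358 − 2p_{MedCo} + p_{RxPlus}).
∂π/∂p_{MedCo} = 472 − 4p_{MedCo} + p_{RxPlus} = 0 ⇒ p_{MedCo} = 118 + 0.25p_{RxPlus}.
Similarly p_{RxPlus} = 119 + 0.25p_{MedCo}.
Plugging p_{RxPlus} into MedCo's best response: p_{MedCo} = 118 + 0.25(119 + 0.25p_{MedCo}) ⇒ 0.9375p_{MedCo} = 147.75, so p_{MedCo} = 157.6.
Then p_{RxPlus} = 119 + 0.25·157.6 = 158.4.
q_{MedCo} = 358 − 2·157.6 + 158.4 = 201.2.
Profit = (157.6 − 57)·201.2 = 20240.72.

20240.72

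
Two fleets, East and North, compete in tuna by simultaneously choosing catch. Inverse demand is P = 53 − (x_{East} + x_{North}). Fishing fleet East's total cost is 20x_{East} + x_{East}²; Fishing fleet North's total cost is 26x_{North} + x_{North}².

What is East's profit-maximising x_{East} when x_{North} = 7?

Fishing fleet East's profit: π = x_{East}(53 − (x_{East} + x_{North})) − 20x_{East} − x_{East}².
∂π/∂x_{East} = 33 − 4x_{East} − x_{North} = 0, so x_{East} = 8.25 − 0.25x_{North}.
At x_{North} = 7: x_{East} = 8.25 − 0.25·7 = 6.5.

6.5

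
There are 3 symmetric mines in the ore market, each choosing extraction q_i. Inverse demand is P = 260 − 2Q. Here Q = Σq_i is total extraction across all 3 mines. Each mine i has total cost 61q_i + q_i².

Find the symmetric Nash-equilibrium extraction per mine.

19.9

A representative mine's profit is π_i = q_i(260 − 2Q) − 61q_i − q_i², with Q = q_i + Σ_{j≠i} q_j.
First-order condition: 199 − 6q_i − 2Σ_{j≠i} q_j = 0.
In a symmetric equilibrium every mine chooses the same q, so Σ_{j≠i} q_j = 2q. The condition becomes 199 − 10q = 0, giving q = 199/10 = 19.9.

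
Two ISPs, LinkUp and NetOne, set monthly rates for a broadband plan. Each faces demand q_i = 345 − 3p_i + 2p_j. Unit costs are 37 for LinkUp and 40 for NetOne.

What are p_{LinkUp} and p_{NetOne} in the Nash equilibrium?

LinkUp's profit: π = (p_{LinkUp} − 37)(345 − 3p_{LinkUp} + 2p_{NetOne}).
∂π/∂p_{LinkUp} = 456 − 6p_{LinkUp} + 2p_{NetOne} = 0 ⇒ p_{LinkUp} = 76 + (1/3)p_{NetOne}.
Similarly p_{NetOne} = 77.5 + (1/3)p_{LinkUp}.
Plugging p_{NetOne} into LinkUp's best response: p_{LinkUp} = 76 + (1/3)(77.5 + (1/3)p_{LinkUp}) ⇒ (8/9)p_{LinkUp} = 611/6, so p_{LinkUp} = 114.5625.
Then p_{NetOne} = 77.5 + (1/3)·114.5625 = 115.6875.

114.5625, 115.6875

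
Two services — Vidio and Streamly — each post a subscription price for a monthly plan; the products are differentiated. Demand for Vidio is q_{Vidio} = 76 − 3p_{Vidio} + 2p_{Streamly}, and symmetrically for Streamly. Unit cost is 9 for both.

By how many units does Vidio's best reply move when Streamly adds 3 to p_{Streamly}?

1

Vidio's profit: π = (p_{Vidio} − 9)(76 − 3p_{Vidio} + 2p_{Streamly}).
∂π/∂p_{Vidio} = 103 − 6p_{Vidio} + 2p_{Streamly} = 0 ⇒ p_{Vidio} = 103/6 + (1/3)p_{Streamly}.
The reaction-function slope is 1/3, so a 3-unit rise in p_{Streamly} moves p_{Vidio} by 1/3 × 3 = 1. Vidio's best response rises — the actions are strategic complements.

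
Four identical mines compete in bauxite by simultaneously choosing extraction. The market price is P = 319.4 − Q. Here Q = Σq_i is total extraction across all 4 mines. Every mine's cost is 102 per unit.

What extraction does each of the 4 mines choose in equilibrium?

A representative mine's profit is π_i = q_i(319.4 − Q) − 102q_i, with Q = q_i + Σ_{j≠i} q_j.
First-order condition: 217.4 − 2q_i − Σ_{j≠i} q_j = 0.
With identical mines, set every q_j = q: then 217.4 − 2q − 3q = 0, i.e. q = 217.4/5 = 43.48.

43.48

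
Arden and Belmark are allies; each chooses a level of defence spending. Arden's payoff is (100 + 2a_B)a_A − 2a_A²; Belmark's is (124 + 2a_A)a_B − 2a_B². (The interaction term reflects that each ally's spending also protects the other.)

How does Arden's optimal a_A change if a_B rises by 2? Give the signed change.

Expanding Arden's payoff: 100a_A + 2a_Ba_A − 2a_A².
∂π/∂a_A = 100 + 2a_B − 4a_A = 0, so a_A = 25 + 0.5a_B.
The reaction-function slope is 0.5, so a 2-unit rise in a_B moves a_A by 0.5 × 2 = 1. Arden's best response rises — the actions are strategic complements.

1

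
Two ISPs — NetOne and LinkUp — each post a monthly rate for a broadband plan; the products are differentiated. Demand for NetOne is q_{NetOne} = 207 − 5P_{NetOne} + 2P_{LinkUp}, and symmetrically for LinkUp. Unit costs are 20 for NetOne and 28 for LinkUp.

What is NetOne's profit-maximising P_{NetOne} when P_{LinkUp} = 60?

42.7

NetOne's profit: π = (P_{NetOne} − 20)(207 − 5P_{NetOne} + 2P_{LinkUp}).
∂π/∂P_{NetOne} = 307 − 10P_{NetOne} + 2P_{LinkUp} = 0 ⇒ P_{NetOne} = 30.7 + 0.2P_{LinkUp}.
At P_{LinkUp} = 60: P_{NetOne} = 30.7 + 0.2·60 = 42.7.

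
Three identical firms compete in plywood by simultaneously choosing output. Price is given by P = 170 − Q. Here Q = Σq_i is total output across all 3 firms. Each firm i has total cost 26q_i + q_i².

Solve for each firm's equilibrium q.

A representative firm's profit is π_i = q_i(170 − Q) − 26q_i − q_i², with Q = q_i + Σ_{j≠i} q_j.
First-order condition: 144 − 4q_i − Σ_{j≠i} q_j = 0.
In a symmetric equilibrium every firm chooses the same q, so Σ_{j≠i} q_j = 2q. The condition becomes 144 − 6q = 0, giving q = 144/6 = 24.

24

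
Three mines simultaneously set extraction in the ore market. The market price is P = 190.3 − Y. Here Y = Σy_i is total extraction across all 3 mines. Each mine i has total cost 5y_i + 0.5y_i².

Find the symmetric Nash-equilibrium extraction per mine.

37.06

A representative mine's profit is π_i = y_i(190.3 − Y) − 5y_i − 0.5y_i², with Y = y_i + Σ_{j≠i} y_j.
First-order condition: 185.3 − 3y_i − Σ_{j≠i} y_j = 0.
In a symmetric equilibrium every mine chooses the same y, so Σ_{j≠i} y_j = 2y. The condition becomes 185.3 − 5y = 0, giving y = 185.3/5 = 37.06.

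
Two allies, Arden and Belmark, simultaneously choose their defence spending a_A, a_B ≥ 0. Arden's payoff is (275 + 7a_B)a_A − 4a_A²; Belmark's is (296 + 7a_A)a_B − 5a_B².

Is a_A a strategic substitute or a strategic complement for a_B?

strategic complements

Expanding Arden's payoff: 275a_A + 7a_Ba_A − 4a_A².
∂π/∂a_A = 275 + 7a_B − 8a_A = 0, so a_A = 34.375 + 0.875a_B.
The best-response slope da_A/da_B = 0.875 > 0: the reaction function is upward-sloping, so the choices are strategic complements.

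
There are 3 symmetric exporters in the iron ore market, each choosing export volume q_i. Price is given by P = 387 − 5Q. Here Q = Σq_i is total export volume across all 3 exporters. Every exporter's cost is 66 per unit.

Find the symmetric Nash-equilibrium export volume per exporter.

A representative exporter's profit is π_i = q_i(387 − 5Q) − 66q_i, with Q = q_i + Σ_{j≠i} q_j.
First-order condition: 321 − 10q_i − 5Σ_{j≠i} q_j = 0.
In a symmetric equilibrium every exporter chooses the same q, so Σ_{j≠i} q_j = 2q. The condition becomes 321 − 20q = 0, giving q = 321/20 = 16.05.

16.05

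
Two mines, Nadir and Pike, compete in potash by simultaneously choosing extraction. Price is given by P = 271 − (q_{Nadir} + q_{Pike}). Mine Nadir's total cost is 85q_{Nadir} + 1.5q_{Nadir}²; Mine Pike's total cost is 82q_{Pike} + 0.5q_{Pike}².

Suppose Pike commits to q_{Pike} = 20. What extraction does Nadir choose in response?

33.2

Mine Nadir's profit: π = q_{Nadir}(271 − (q_{Nadir} + q_{Pike})) − 85q_{Nadir} − 1.5q_{Nadir}².
∂π/∂q_{Nadir} = 186 − 5q_{Nadir} − q_{Pike} = 0, so q_{Nadir} = 37.2 − 0.2q_{Pike}.
At q_{Pike} = 20: q_{Nadir} = 37.2 − 0.2·20 = 33.2.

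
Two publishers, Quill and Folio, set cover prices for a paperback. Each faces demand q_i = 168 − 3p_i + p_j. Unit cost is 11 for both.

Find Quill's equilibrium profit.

Quill's profit: π = (p_{Quill} − 11)(168 − 3p_{Quill} + p_{Folio}).
∂π/∂p_{Quill} = 201 − 6p_{Quill} + p_{Folio} = 0 ⇒ p_{Quill} = 33.5 + (1/6)p_{Folio}.
By symmetry p_{Folio} = p_{Quill}; substituting into the reaction function, (5/6)p_{Quill} = 33.5 and p_{Quill} = 40.2.
q_{Quill} = 168 − 3·40.2 + 40.2 = 87.6.
Profit = (40.2 − 11)·87.6 = 2557.92.

2557.92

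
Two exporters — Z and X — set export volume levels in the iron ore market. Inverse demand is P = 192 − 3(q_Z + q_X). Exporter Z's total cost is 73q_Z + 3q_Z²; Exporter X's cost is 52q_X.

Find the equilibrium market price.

Exporter Z's profit: π = q_Z(192 − 3(q_Z + q_X)) − 73q_Z − 3q_Z².
∂π/∂q_Z = 119 − 12q_Z − 3q_X = 0, so q_Z = 119/12 − 0.25q_X.
For X: ∂π/∂q_X = 140 − 6q_X − 3q_Z = 0 ⇒ q_X = 70/3 − 0.5q_Z.
Substituting the second reaction function into the first: q_Z = 119/12 − 0.25(70/3 − 0.5q_Z), which gives 0.875q_Z = 49/12 ⇒ q_Z = 14/3.
Then q_X = 70/3 − 0.5·(14/3) = 21.
Equilibrium price: P = 192 − 3·(77/3) = 115.

115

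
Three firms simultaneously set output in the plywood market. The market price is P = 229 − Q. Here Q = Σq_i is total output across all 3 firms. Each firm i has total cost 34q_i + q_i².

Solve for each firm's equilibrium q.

A representative firm's profit is π_i = q_i(229 − Q) − 34q_i − q_i², with Q = q_i + Σ_{j≠i} q_j.
First-order condition: 195 − 4q_i − Σ_{j≠i} q_j = 0.
In a symmetric equilibrium every firm chooses the same q, so Σ_{j≠i} q_j = 2q. The condition becomes 195 − 6q = 0, giving q = 195/6 = 32.5.

32.5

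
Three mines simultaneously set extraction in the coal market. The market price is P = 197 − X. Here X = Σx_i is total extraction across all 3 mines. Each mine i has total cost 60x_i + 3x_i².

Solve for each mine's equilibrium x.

13.7

A representative mine's profit is π_i = x_i(197 − X) − 60x_i − 3x_i², with X = x_i + Σ_{j≠i} x_j.
First-order condition: 137 − 8x_i − Σ_{j≠i} x_j = 0.
In a symmetric equilibrium every mine chooses the same x, so Σ_{j≠i} x_j = 2x. The condition becomes 137 − 10x = 0, giving x = 137/10 = 13.7.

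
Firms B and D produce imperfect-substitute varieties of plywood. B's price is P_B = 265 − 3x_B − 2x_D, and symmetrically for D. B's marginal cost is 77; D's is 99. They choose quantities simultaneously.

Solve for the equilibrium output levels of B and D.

24.875, 19.375

Firm B's profit: π = x_B(265 − 3x_B − 2x_D) − 77x_B.
∂π/∂x_B = 188 − 6x_B − 2x_D = 0 ⇒ x_B = 94/3 − (1/3)x_D.
Similarly x_D = 83/3 − (1/3)x_B.
Substituting the second reaction function into the first: x_B = 94/3 − (1/3)(83/3 − (1/3)x_B), which gives (8/9)x_B = 199/9 ⇒ x_B = 24.875.
Then x_D = 83/3 − (1/3)·24.875 = 19.375.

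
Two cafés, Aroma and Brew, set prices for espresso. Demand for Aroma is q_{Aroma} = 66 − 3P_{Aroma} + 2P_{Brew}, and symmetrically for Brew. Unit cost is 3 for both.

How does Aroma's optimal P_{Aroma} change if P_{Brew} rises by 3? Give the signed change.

1

Aroma's profit: π = (P_{Aroma} − 3)(66 − 3P_{Aroma} + 2P_{Brew}).
∂π/∂P_{Aroma} = 75 − 6P_{Aroma} + 2P_{Brew} = 0 ⇒ P_{Aroma} = 12.5 + (1/3)P_{Brew}.
The reaction-function slope is 1/3, so a 3-unit rise in P_{Brew} moves P_{Aroma} by 1/3 × 3 = 1. Aroma's best response rises — the actions are strategic complements.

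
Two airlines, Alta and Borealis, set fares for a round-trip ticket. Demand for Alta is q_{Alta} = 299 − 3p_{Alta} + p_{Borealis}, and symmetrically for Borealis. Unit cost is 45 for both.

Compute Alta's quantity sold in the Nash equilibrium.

125.4

Alta's profit: π = (p_{Alta} − 45)(299 − 3p_{Alta} + p_{Borealis}).
∂π/∂p_{Alta} = 434 − 6p_{Alta} + p_{Borealis} = 0 ⇒ p_{Alta} = 217/3 + (1/6)p_{Borealis}.
The game is symmetric, so in equilibrium p_{Borealis} = p_{Alta}: the reaction function gives (5/6)p_{Alta} = 217/3, hence p_{Alta} = 86.8.
q_{Alta} = 299 − 3·86.8 + 86.8 = 125.4.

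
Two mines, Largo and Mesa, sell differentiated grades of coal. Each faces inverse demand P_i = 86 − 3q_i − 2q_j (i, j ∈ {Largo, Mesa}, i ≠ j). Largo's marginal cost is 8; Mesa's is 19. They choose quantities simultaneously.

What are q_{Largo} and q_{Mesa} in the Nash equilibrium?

Mine Largo's profit: π = q_{Largo}(86 − 3q_{Largo} − 2q_{Mesa}) − 8q_{Largo}.
∂π/∂q_{Largo} = 78 − 6q_{Largo} − 2q_{Mesa} = 0 ⇒ q_{Largo} = 13 − (1/3)q_{Mesa}.
Similarly q_{Mesa} = 67/6 − (1/3)q_{Largo}.
Plugging q_{Mesa} into Largo's best response: q_{Largo} = 13 − (1/3)(67/6 − (1/3)q_{Largo}) ⇒ (8/9)q_{Largo} = 167/18, so q_{Largo} = 10.4375.
Then q_{Mesa} = 67/6 − (1/3)·10.4375 = 7.6875.

10.4375, 7.6875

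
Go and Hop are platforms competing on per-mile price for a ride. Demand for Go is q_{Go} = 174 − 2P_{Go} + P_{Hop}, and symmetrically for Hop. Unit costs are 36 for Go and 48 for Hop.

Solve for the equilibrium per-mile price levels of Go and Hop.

Go's profit: π = (P_{Go} − 36)(174 − 2P_{Go} + P_{Hop}).
∂π/∂P_{Go} = 246 − 4P_{Go} + P_{Hop} = 0 ⇒ P_{Go} = 61.5 + 0.25P_{Hop}.
Similarly P_{Hop} = 67.5 + 0.25P_{Go}.
Solving the two reaction functions simultaneously: (1 − (0.25)(0.25))P_{Go} = 61.5 + 0.25·67.5, so 0.9375P_{Go} = 78.375 and P_{Go} = 83.6.
Then P_{Hop} = 67.5 + 0.25·83.6 = 88.4.

83.6, 88.4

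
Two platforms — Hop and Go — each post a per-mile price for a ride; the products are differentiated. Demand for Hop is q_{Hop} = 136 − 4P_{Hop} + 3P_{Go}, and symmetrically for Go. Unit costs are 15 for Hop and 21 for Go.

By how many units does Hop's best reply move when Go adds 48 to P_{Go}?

18

Hop's profit: π = (P_{Hop} − 15)(136 − 4P_{Hop} + 3P_{Go}).
∂π/∂P_{Hop} = 196 − 8P_{Hop} + 3P_{Go} = 0 ⇒ P_{Hop} = 24.5 + 0.375P_{Go}.
The reaction-function slope is 0.375, so a 48-unit rise in P_{Go} moves P_{Hop} by 0.375 × 48 = 18. Hop's best response rises — the actions are strategic complements.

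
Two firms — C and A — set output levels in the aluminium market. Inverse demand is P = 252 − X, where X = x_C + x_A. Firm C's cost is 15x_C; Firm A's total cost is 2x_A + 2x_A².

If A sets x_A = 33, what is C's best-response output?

102

Firm C's profit: π = x_C(252 − (x_C + x_A)) − 15x_C.
∂π/∂x_C = 237 − 2x_C − x_A = 0, so x_C = 118.5 − 0.5x_A.
At x_A = 33: x_C = 118.5 − 0.5·33 = 102.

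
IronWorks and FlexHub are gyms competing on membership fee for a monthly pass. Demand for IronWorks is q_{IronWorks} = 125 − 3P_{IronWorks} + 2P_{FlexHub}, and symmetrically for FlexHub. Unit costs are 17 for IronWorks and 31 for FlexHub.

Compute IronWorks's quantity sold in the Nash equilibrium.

IronWorks's profit: π = (P_{IronWorks} − 17)(125 − 3P_{IronWorks} + 2P_{FlexHub}).
∂π/∂P_{IronWorks} = 176 − 6P_{IronWorks} + 2P_{FlexHub} = 0 ⇒ P_{IronWorks} = 88/3 + (1/3)P_{FlexHub}.
Similarly P_{FlexHub} = 109/3 + (1/3)P_{IronWorks}.
Solving the two reaction functions simultaneously: (1 − (1/3)(1/3))P_{IronWorks} = 88/3 + (1/3)·(109/3), so (8/9)P_{IronWorks} = 373/9 and P_{IronWorks} = 46.625.
Then P_{FlexHub} = 109/3 + (1/3)·46.625 = 51.875.
q_{IronWorks} = 125 − 3·46.625 + 2·51.875 = 88.875.

88.875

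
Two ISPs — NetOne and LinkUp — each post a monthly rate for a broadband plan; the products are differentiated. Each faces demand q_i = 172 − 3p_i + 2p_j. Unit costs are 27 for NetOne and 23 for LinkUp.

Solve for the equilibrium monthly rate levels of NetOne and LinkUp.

NetOne's profit: π = (p_{NetOne} − 27)(172 − 3p_{NetOne} + 2p_{LinkUp}).
∂π/∂p_{NetOne} = 253 − 6p_{NetOne} + 2p_{LinkUp} = 0 ⇒ p_{NetOne} = 253/6 + (1/3)p_{LinkUp}.
Similarly p_{LinkUp} = 241/6 + (1/3)p_{NetOne}.
Plugging p_{LinkUp} into NetOne's best response: p_{NetOne} = 253/6 + (1/3)(241/6 + (1/3)p_{NetOne}) ⇒ (8/9)p_{NetOne} = 500/9, so p_{NetOne} = 62.5.
Then p_{LinkUp} = 241/6 + (1/3)·62.5 = 61.

62.5, 61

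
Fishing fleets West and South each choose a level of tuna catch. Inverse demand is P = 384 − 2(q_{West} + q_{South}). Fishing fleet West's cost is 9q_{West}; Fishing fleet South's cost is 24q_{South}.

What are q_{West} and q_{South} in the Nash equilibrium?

65, 57.5

Fishing fleet West's profit: π = q_{West}(384 − 2(q_{West} + q_{South})) − 9q_{West}.
∂π/∂q_{West} = 375 − 4q_{West} − 2q_{South} = 0, so q_{West} = 93.75 − 0.5q_{South}.
By the same steps for South: q_{South} = 90 − 0.5q_{West}.
Plugging q_{South} into West's best response: q_{West} = 93.75 − 0.5(90 − 0.5q_{West}) ⇒ 0.75q_{West} = 48.75, so q_{West} = 65.
Then q_{South} = 90 − 0.5·65 = 57.5.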